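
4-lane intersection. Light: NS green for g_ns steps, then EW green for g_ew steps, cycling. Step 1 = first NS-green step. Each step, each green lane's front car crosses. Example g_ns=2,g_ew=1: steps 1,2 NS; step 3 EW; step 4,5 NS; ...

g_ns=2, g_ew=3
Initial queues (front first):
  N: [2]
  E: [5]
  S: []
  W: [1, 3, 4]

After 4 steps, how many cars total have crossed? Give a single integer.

Answer: 4

Derivation:
Step 1 [NS]: N:car2-GO,E:wait,S:empty,W:wait | queues: N=0 E=1 S=0 W=3
Step 2 [NS]: N:empty,E:wait,S:empty,W:wait | queues: N=0 E=1 S=0 W=3
Step 3 [EW]: N:wait,E:car5-GO,S:wait,W:car1-GO | queues: N=0 E=0 S=0 W=2
Step 4 [EW]: N:wait,E:empty,S:wait,W:car3-GO | queues: N=0 E=0 S=0 W=1
Cars crossed by step 4: 4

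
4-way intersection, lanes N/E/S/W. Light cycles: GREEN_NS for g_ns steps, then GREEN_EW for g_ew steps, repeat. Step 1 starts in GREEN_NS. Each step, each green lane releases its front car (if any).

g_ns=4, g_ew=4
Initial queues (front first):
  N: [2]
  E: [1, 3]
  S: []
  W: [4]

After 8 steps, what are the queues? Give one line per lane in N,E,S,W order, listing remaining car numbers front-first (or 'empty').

Step 1 [NS]: N:car2-GO,E:wait,S:empty,W:wait | queues: N=0 E=2 S=0 W=1
Step 2 [NS]: N:empty,E:wait,S:empty,W:wait | queues: N=0 E=2 S=0 W=1
Step 3 [NS]: N:empty,E:wait,S:empty,W:wait | queues: N=0 E=2 S=0 W=1
Step 4 [NS]: N:empty,E:wait,S:empty,W:wait | queues: N=0 E=2 S=0 W=1
Step 5 [EW]: N:wait,E:car1-GO,S:wait,W:car4-GO | queues: N=0 E=1 S=0 W=0
Step 6 [EW]: N:wait,E:car3-GO,S:wait,W:empty | queues: N=0 E=0 S=0 W=0

N: empty
E: empty
S: empty
W: empty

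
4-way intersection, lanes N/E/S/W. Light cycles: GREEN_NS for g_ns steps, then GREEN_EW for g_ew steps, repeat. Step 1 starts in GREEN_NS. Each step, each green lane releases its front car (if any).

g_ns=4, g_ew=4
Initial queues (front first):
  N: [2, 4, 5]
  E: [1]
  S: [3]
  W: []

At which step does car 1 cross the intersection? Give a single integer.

Step 1 [NS]: N:car2-GO,E:wait,S:car3-GO,W:wait | queues: N=2 E=1 S=0 W=0
Step 2 [NS]: N:car4-GO,E:wait,S:empty,W:wait | queues: N=1 E=1 S=0 W=0
Step 3 [NS]: N:car5-GO,E:wait,S:empty,W:wait | queues: N=0 E=1 S=0 W=0
Step 4 [NS]: N:empty,E:wait,S:empty,W:wait | queues: N=0 E=1 S=0 W=0
Step 5 [EW]: N:wait,E:car1-GO,S:wait,W:empty | queues: N=0 E=0 S=0 W=0
Car 1 crosses at step 5

5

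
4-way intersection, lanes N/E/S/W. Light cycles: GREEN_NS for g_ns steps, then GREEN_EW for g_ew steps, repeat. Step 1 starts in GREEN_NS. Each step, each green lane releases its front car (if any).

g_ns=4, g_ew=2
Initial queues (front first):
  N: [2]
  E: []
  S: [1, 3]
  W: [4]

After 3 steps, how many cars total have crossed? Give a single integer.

Step 1 [NS]: N:car2-GO,E:wait,S:car1-GO,W:wait | queues: N=0 E=0 S=1 W=1
Step 2 [NS]: N:empty,E:wait,S:car3-GO,W:wait | queues: N=0 E=0 S=0 W=1
Step 3 [NS]: N:empty,E:wait,S:empty,W:wait | queues: N=0 E=0 S=0 W=1
Cars crossed by step 3: 3

Answer: 3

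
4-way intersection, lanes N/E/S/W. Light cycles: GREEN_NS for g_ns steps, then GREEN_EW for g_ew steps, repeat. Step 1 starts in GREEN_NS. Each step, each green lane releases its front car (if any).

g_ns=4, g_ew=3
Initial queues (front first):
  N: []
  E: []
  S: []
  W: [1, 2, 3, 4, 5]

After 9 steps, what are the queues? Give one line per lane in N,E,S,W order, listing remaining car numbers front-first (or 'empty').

Step 1 [NS]: N:empty,E:wait,S:empty,W:wait | queues: N=0 E=0 S=0 W=5
Step 2 [NS]: N:empty,E:wait,S:empty,W:wait | queues: N=0 E=0 S=0 W=5
Step 3 [NS]: N:empty,E:wait,S:empty,W:wait | queues: N=0 E=0 S=0 W=5
Step 4 [NS]: N:empty,E:wait,S:empty,W:wait | queues: N=0 E=0 S=0 W=5
Step 5 [EW]: N:wait,E:empty,S:wait,W:car1-GO | queues: N=0 E=0 S=0 W=4
Step 6 [EW]: N:wait,E:empty,S:wait,W:car2-GO | queues: N=0 E=0 S=0 W=3
Step 7 [EW]: N:wait,E:empty,S:wait,W:car3-GO | queues: N=0 E=0 S=0 W=2
Step 8 [NS]: N:empty,E:wait,S:empty,W:wait | queues: N=0 E=0 S=0 W=2
Step 9 [NS]: N:empty,E:wait,S:empty,W:wait | queues: N=0 E=0 S=0 W=2

N: empty
E: empty
S: empty
W: 4 5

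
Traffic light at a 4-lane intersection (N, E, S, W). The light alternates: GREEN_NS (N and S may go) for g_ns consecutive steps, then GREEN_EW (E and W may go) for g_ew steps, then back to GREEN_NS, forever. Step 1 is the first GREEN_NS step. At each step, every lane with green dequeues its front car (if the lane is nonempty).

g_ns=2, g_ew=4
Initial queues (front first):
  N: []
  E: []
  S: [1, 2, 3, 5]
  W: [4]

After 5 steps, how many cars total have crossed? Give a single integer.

Answer: 3

Derivation:
Step 1 [NS]: N:empty,E:wait,S:car1-GO,W:wait | queues: N=0 E=0 S=3 W=1
Step 2 [NS]: N:empty,E:wait,S:car2-GO,W:wait | queues: N=0 E=0 S=2 W=1
Step 3 [EW]: N:wait,E:empty,S:wait,W:car4-GO | queues: N=0 E=0 S=2 W=0
Step 4 [EW]: N:wait,E:empty,S:wait,W:empty | queues: N=0 E=0 S=2 W=0
Step 5 [EW]: N:wait,E:empty,S:wait,W:empty | queues: N=0 E=0 S=2 W=0
Cars crossed by step 5: 3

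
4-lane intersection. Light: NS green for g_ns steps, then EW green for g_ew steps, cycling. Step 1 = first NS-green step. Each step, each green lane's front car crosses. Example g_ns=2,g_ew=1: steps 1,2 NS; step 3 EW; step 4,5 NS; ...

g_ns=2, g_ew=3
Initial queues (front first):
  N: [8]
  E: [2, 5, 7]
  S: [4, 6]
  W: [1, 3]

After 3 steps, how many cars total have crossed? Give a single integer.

Step 1 [NS]: N:car8-GO,E:wait,S:car4-GO,W:wait | queues: N=0 E=3 S=1 W=2
Step 2 [NS]: N:empty,E:wait,S:car6-GO,W:wait | queues: N=0 E=3 S=0 W=2
Step 3 [EW]: N:wait,E:car2-GO,S:wait,W:car1-GO | queues: N=0 E=2 S=0 W=1
Cars crossed by step 3: 5

Answer: 5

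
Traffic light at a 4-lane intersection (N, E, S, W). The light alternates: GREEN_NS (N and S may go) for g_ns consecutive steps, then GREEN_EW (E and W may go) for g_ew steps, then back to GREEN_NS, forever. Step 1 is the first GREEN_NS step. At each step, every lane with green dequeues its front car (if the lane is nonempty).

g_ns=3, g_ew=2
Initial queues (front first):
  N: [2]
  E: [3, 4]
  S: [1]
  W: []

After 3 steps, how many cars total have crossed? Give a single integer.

Answer: 2

Derivation:
Step 1 [NS]: N:car2-GO,E:wait,S:car1-GO,W:wait | queues: N=0 E=2 S=0 W=0
Step 2 [NS]: N:empty,E:wait,S:empty,W:wait | queues: N=0 E=2 S=0 W=0
Step 3 [NS]: N:empty,E:wait,S:empty,W:wait | queues: N=0 E=2 S=0 W=0
Cars crossed by step 3: 2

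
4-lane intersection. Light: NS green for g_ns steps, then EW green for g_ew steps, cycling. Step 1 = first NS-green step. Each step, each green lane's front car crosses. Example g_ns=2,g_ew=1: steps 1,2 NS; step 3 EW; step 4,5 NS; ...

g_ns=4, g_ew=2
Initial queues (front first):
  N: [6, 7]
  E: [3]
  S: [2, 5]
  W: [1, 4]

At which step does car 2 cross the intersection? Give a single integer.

Step 1 [NS]: N:car6-GO,E:wait,S:car2-GO,W:wait | queues: N=1 E=1 S=1 W=2
Step 2 [NS]: N:car7-GO,E:wait,S:car5-GO,W:wait | queues: N=0 E=1 S=0 W=2
Step 3 [NS]: N:empty,E:wait,S:empty,W:wait | queues: N=0 E=1 S=0 W=2
Step 4 [NS]: N:empty,E:wait,S:empty,W:wait | queues: N=0 E=1 S=0 W=2
Step 5 [EW]: N:wait,E:car3-GO,S:wait,W:car1-GO | queues: N=0 E=0 S=0 W=1
Step 6 [EW]: N:wait,E:empty,S:wait,W:car4-GO | queues: N=0 E=0 S=0 W=0
Car 2 crosses at step 1

1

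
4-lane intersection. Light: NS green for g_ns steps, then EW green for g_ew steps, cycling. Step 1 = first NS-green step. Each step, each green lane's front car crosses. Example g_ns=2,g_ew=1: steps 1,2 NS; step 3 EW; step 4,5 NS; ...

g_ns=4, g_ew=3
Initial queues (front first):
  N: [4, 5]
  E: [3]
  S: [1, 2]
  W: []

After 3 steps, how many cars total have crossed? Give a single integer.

Step 1 [NS]: N:car4-GO,E:wait,S:car1-GO,W:wait | queues: N=1 E=1 S=1 W=0
Step 2 [NS]: N:car5-GO,E:wait,S:car2-GO,W:wait | queues: N=0 E=1 S=0 W=0
Step 3 [NS]: N:empty,E:wait,S:empty,W:wait | queues: N=0 E=1 S=0 W=0
Cars crossed by step 3: 4

Answer: 4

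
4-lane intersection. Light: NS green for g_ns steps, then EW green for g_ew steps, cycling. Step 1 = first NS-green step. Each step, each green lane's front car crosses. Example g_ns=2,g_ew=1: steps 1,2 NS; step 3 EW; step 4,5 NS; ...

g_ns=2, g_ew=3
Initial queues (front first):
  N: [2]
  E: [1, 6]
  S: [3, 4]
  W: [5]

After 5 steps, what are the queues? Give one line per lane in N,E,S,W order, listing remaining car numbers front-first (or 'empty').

Step 1 [NS]: N:car2-GO,E:wait,S:car3-GO,W:wait | queues: N=0 E=2 S=1 W=1
Step 2 [NS]: N:empty,E:wait,S:car4-GO,W:wait | queues: N=0 E=2 S=0 W=1
Step 3 [EW]: N:wait,E:car1-GO,S:wait,W:car5-GO | queues: N=0 E=1 S=0 W=0
Step 4 [EW]: N:wait,E:car6-GO,S:wait,W:empty | queues: N=0 E=0 S=0 W=0

N: empty
E: empty
S: empty
W: empty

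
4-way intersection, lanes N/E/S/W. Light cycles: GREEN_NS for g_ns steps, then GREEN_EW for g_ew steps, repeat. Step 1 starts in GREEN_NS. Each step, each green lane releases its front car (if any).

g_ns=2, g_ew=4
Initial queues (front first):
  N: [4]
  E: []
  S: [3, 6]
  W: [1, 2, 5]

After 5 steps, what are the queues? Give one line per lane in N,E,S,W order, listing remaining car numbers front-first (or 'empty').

Step 1 [NS]: N:car4-GO,E:wait,S:car3-GO,W:wait | queues: N=0 E=0 S=1 W=3
Step 2 [NS]: N:empty,E:wait,S:car6-GO,W:wait | queues: N=0 E=0 S=0 W=3
Step 3 [EW]: N:wait,E:empty,S:wait,W:car1-GO | queues: N=0 E=0 S=0 W=2
Step 4 [EW]: N:wait,E:empty,S:wait,W:car2-GO | queues: N=0 E=0 S=0 W=1
Step 5 [EW]: N:wait,E:empty,S:wait,W:car5-GO | queues: N=0 E=0 S=0 W=0

N: empty
E: empty
S: empty
W: empty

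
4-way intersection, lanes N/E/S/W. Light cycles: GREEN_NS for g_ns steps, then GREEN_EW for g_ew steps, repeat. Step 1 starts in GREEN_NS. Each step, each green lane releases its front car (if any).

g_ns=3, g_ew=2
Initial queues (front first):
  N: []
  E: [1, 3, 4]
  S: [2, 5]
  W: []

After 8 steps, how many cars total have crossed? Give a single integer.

Answer: 4

Derivation:
Step 1 [NS]: N:empty,E:wait,S:car2-GO,W:wait | queues: N=0 E=3 S=1 W=0
Step 2 [NS]: N:empty,E:wait,S:car5-GO,W:wait | queues: N=0 E=3 S=0 W=0
Step 3 [NS]: N:empty,E:wait,S:empty,W:wait | queues: N=0 E=3 S=0 W=0
Step 4 [EW]: N:wait,E:car1-GO,S:wait,W:empty | queues: N=0 E=2 S=0 W=0
Step 5 [EW]: N:wait,E:car3-GO,S:wait,W:empty | queues: N=0 E=1 S=0 W=0
Step 6 [NS]: N:empty,E:wait,S:empty,W:wait | queues: N=0 E=1 S=0 W=0
Step 7 [NS]: N:empty,E:wait,S:empty,W:wait | queues: N=0 E=1 S=0 W=0
Step 8 [NS]: N:empty,E:wait,S:empty,W:wait | queues: N=0 E=1 S=0 W=0
Cars crossed by step 8: 4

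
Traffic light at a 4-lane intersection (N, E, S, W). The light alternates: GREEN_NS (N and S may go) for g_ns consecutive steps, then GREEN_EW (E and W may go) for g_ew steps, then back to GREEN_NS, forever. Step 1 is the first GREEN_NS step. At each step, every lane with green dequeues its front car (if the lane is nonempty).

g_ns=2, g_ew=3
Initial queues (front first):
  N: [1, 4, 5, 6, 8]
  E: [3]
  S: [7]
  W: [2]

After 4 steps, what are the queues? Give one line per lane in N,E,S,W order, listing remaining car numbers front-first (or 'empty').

Step 1 [NS]: N:car1-GO,E:wait,S:car7-GO,W:wait | queues: N=4 E=1 S=0 W=1
Step 2 [NS]: N:car4-GO,E:wait,S:empty,W:wait | queues: N=3 E=1 S=0 W=1
Step 3 [EW]: N:wait,E:car3-GO,S:wait,W:car2-GO | queues: N=3 E=0 S=0 W=0
Step 4 [EW]: N:wait,E:empty,S:wait,W:empty | queues: N=3 E=0 S=0 W=0

N: 5 6 8
E: empty
S: empty
W: empty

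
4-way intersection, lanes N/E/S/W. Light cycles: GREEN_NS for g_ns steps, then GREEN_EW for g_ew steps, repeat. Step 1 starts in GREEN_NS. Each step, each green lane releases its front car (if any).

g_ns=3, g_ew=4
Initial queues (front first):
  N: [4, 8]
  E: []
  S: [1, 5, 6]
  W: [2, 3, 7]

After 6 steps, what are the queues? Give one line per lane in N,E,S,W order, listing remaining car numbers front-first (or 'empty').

Step 1 [NS]: N:car4-GO,E:wait,S:car1-GO,W:wait | queues: N=1 E=0 S=2 W=3
Step 2 [NS]: N:car8-GO,E:wait,S:car5-GO,W:wait | queues: N=0 E=0 S=1 W=3
Step 3 [NS]: N:empty,E:wait,S:car6-GO,W:wait | queues: N=0 E=0 S=0 W=3
Step 4 [EW]: N:wait,E:empty,S:wait,W:car2-GO | queues: N=0 E=0 S=0 W=2
Step 5 [EW]: N:wait,E:empty,S:wait,W:car3-GO | queues: N=0 E=0 S=0 W=1
Step 6 [EW]: N:wait,E:empty,S:wait,W:car7-GO | queues: N=0 E=0 S=0 W=0

N: empty
E: empty
S: empty
W: empty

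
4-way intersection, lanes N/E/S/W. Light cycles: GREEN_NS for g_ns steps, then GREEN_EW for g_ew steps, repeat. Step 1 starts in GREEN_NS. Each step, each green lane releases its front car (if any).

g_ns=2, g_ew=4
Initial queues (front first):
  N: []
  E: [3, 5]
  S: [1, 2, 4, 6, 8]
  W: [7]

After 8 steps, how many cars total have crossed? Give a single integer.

Answer: 7

Derivation:
Step 1 [NS]: N:empty,E:wait,S:car1-GO,W:wait | queues: N=0 E=2 S=4 W=1
Step 2 [NS]: N:empty,E:wait,S:car2-GO,W:wait | queues: N=0 E=2 S=3 W=1
Step 3 [EW]: N:wait,E:car3-GO,S:wait,W:car7-GO | queues: N=0 E=1 S=3 W=0
Step 4 [EW]: N:wait,E:car5-GO,S:wait,W:empty | queues: N=0 E=0 S=3 W=0
Step 5 [EW]: N:wait,E:empty,S:wait,W:empty | queues: N=0 E=0 S=3 W=0
Step 6 [EW]: N:wait,E:empty,S:wait,W:empty | queues: N=0 E=0 S=3 W=0
Step 7 [NS]: N:empty,E:wait,S:car4-GO,W:wait | queues: N=0 E=0 S=2 W=0
Step 8 [NS]: N:empty,E:wait,S:car6-GO,W:wait | queues: N=0 E=0 S=1 W=0
Cars crossed by step 8: 7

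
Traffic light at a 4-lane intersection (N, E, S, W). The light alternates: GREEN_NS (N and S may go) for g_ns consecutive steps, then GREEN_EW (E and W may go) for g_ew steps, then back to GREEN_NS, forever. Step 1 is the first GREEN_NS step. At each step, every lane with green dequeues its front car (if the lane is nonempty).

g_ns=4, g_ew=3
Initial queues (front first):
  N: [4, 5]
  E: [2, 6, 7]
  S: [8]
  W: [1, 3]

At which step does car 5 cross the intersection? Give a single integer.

Step 1 [NS]: N:car4-GO,E:wait,S:car8-GO,W:wait | queues: N=1 E=3 S=0 W=2
Step 2 [NS]: N:car5-GO,E:wait,S:empty,W:wait | queues: N=0 E=3 S=0 W=2
Step 3 [NS]: N:empty,E:wait,S:empty,W:wait | queues: N=0 E=3 S=0 W=2
Step 4 [NS]: N:empty,E:wait,S:empty,W:wait | queues: N=0 E=3 S=0 W=2
Step 5 [EW]: N:wait,E:car2-GO,S:wait,W:car1-GO | queues: N=0 E=2 S=0 W=1
Step 6 [EW]: N:wait,E:car6-GO,S:wait,W:car3-GO | queues: N=0 E=1 S=0 W=0
Step 7 [EW]: N:wait,E:car7-GO,S:wait,W:empty | queues: N=0 E=0 S=0 W=0
Car 5 crosses at step 2

2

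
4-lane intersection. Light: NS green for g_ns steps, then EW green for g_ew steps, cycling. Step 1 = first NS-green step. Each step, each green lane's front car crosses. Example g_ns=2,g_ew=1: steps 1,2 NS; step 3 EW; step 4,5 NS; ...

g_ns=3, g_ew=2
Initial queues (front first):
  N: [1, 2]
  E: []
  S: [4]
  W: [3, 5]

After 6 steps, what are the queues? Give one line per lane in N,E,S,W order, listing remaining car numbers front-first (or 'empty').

Step 1 [NS]: N:car1-GO,E:wait,S:car4-GO,W:wait | queues: N=1 E=0 S=0 W=2
Step 2 [NS]: N:car2-GO,E:wait,S:empty,W:wait | queues: N=0 E=0 S=0 W=2
Step 3 [NS]: N:empty,E:wait,S:empty,W:wait | queues: N=0 E=0 S=0 W=2
Step 4 [EW]: N:wait,E:empty,S:wait,W:car3-GO | queues: N=0 E=0 S=0 W=1
Step 5 [EW]: N:wait,E:empty,S:wait,W:car5-GO | queues: N=0 E=0 S=0 W=0

N: empty
E: empty
S: empty
W: empty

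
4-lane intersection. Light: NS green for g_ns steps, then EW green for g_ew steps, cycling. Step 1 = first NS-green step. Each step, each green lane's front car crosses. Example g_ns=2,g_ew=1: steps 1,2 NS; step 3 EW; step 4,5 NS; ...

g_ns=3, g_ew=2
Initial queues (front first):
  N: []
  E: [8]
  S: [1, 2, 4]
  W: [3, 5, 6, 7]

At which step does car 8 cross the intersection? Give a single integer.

Step 1 [NS]: N:empty,E:wait,S:car1-GO,W:wait | queues: N=0 E=1 S=2 W=4
Step 2 [NS]: N:empty,E:wait,S:car2-GO,W:wait | queues: N=0 E=1 S=1 W=4
Step 3 [NS]: N:empty,E:wait,S:car4-GO,W:wait | queues: N=0 E=1 S=0 W=4
Step 4 [EW]: N:wait,E:car8-GO,S:wait,W:car3-GO | queues: N=0 E=0 S=0 W=3
Step 5 [EW]: N:wait,E:empty,S:wait,W:car5-GO | queues: N=0 E=0 S=0 W=2
Step 6 [NS]: N:empty,E:wait,S:empty,W:wait | queues: N=0 E=0 S=0 W=2
Step 7 [NS]: N:empty,E:wait,S:empty,W:wait | queues: N=0 E=0 S=0 W=2
Step 8 [NS]: N:empty,E:wait,S:empty,W:wait | queues: N=0 E=0 S=0 W=2
Step 9 [EW]: N:wait,E:empty,S:wait,W:car6-GO | queues: N=0 E=0 S=0 W=1
Step 10 [EW]: N:wait,E:empty,S:wait,W:car7-GO | queues: N=0 E=0 S=0 W=0
Car 8 crosses at step 4

4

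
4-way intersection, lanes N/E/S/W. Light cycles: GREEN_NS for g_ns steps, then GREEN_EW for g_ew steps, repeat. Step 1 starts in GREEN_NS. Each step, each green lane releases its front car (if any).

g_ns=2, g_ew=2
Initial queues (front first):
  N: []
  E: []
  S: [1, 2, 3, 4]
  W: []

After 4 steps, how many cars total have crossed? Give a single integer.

Step 1 [NS]: N:empty,E:wait,S:car1-GO,W:wait | queues: N=0 E=0 S=3 W=0
Step 2 [NS]: N:empty,E:wait,S:car2-GO,W:wait | queues: N=0 E=0 S=2 W=0
Step 3 [EW]: N:wait,E:empty,S:wait,W:empty | queues: N=0 E=0 S=2 W=0
Step 4 [EW]: N:wait,E:empty,S:wait,W:empty | queues: N=0 E=0 S=2 W=0
Cars crossed by step 4: 2

Answer: 2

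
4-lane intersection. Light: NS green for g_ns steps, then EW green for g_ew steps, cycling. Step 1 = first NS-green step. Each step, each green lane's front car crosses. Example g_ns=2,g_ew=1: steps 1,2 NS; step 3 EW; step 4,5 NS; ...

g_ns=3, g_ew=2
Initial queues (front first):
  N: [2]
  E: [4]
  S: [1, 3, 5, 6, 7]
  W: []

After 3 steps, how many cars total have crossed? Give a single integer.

Answer: 4

Derivation:
Step 1 [NS]: N:car2-GO,E:wait,S:car1-GO,W:wait | queues: N=0 E=1 S=4 W=0
Step 2 [NS]: N:empty,E:wait,S:car3-GO,W:wait | queues: N=0 E=1 S=3 W=0
Step 3 [NS]: N:empty,E:wait,S:car5-GO,W:wait | queues: N=0 E=1 S=2 W=0
Cars crossed by step 3: 4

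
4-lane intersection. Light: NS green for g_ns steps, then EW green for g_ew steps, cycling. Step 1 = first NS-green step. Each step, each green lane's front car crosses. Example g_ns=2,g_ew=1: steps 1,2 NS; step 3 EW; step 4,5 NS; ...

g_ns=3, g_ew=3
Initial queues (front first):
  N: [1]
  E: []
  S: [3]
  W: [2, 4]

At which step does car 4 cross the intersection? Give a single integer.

Step 1 [NS]: N:car1-GO,E:wait,S:car3-GO,W:wait | queues: N=0 E=0 S=0 W=2
Step 2 [NS]: N:empty,E:wait,S:empty,W:wait | queues: N=0 E=0 S=0 W=2
Step 3 [NS]: N:empty,E:wait,S:empty,W:wait | queues: N=0 E=0 S=0 W=2
Step 4 [EW]: N:wait,E:empty,S:wait,W:car2-GO | queues: N=0 E=0 S=0 W=1
Step 5 [EW]: N:wait,E:empty,S:wait,W:car4-GO | queues: N=0 E=0 S=0 W=0
Car 4 crosses at step 5

5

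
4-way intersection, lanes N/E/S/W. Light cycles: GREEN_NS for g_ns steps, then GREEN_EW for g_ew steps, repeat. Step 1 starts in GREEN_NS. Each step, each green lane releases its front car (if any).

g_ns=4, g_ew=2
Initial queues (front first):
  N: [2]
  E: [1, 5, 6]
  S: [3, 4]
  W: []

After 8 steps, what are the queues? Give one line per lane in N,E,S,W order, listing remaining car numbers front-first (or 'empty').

Step 1 [NS]: N:car2-GO,E:wait,S:car3-GO,W:wait | queues: N=0 E=3 S=1 W=0
Step 2 [NS]: N:empty,E:wait,S:car4-GO,W:wait | queues: N=0 E=3 S=0 W=0
Step 3 [NS]: N:empty,E:wait,S:empty,W:wait | queues: N=0 E=3 S=0 W=0
Step 4 [NS]: N:empty,E:wait,S:empty,W:wait | queues: N=0 E=3 S=0 W=0
Step 5 [EW]: N:wait,E:car1-GO,S:wait,W:empty | queues: N=0 E=2 S=0 W=0
Step 6 [EW]: N:wait,E:car5-GO,S:wait,W:empty | queues: N=0 E=1 S=0 W=0
Step 7 [NS]: N:empty,E:wait,S:empty,W:wait | queues: N=0 E=1 S=0 W=0
Step 8 [NS]: N:empty,E:wait,S:empty,W:wait | queues: N=0 E=1 S=0 W=0

N: empty
E: 6
S: empty
W: empty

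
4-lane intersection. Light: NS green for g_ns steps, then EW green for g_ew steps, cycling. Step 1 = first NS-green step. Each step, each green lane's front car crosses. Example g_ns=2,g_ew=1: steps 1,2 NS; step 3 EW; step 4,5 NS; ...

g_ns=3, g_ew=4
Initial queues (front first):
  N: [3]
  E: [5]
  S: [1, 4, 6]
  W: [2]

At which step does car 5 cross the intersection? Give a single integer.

Step 1 [NS]: N:car3-GO,E:wait,S:car1-GO,W:wait | queues: N=0 E=1 S=2 W=1
Step 2 [NS]: N:empty,E:wait,S:car4-GO,W:wait | queues: N=0 E=1 S=1 W=1
Step 3 [NS]: N:empty,E:wait,S:car6-GO,W:wait | queues: N=0 E=1 S=0 W=1
Step 4 [EW]: N:wait,E:car5-GO,S:wait,W:car2-GO | queues: N=0 E=0 S=0 W=0
Car 5 crosses at step 4

4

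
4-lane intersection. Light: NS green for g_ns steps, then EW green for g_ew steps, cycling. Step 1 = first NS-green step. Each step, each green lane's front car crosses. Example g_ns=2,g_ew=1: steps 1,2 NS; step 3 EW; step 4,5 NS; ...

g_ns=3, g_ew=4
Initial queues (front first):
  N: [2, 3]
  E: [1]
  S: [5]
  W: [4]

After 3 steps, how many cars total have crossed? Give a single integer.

Step 1 [NS]: N:car2-GO,E:wait,S:car5-GO,W:wait | queues: N=1 E=1 S=0 W=1
Step 2 [NS]: N:car3-GO,E:wait,S:empty,W:wait | queues: N=0 E=1 S=0 W=1
Step 3 [NS]: N:empty,E:wait,S:empty,W:wait | queues: N=0 E=1 S=0 W=1
Cars crossed by step 3: 3

Answer: 3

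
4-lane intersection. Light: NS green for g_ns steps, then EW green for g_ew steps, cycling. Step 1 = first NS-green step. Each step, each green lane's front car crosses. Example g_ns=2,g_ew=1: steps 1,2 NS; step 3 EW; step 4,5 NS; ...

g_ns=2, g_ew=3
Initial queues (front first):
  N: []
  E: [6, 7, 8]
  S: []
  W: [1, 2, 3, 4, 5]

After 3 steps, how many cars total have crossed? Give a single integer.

Answer: 2

Derivation:
Step 1 [NS]: N:empty,E:wait,S:empty,W:wait | queues: N=0 E=3 S=0 W=5
Step 2 [NS]: N:empty,E:wait,S:empty,W:wait | queues: N=0 E=3 S=0 W=5
Step 3 [EW]: N:wait,E:car6-GO,S:wait,W:car1-GO | queues: N=0 E=2 S=0 W=4
Cars crossed by step 3: 2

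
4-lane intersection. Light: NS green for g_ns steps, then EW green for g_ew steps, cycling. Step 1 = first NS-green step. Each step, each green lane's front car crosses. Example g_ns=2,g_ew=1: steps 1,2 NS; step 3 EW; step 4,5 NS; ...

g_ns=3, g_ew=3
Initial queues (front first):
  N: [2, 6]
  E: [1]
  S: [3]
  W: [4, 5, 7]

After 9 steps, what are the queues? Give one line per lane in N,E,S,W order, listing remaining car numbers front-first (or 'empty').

Step 1 [NS]: N:car2-GO,E:wait,S:car3-GO,W:wait | queues: N=1 E=1 S=0 W=3
Step 2 [NS]: N:car6-GO,E:wait,S:empty,W:wait | queues: N=0 E=1 S=0 W=3
Step 3 [NS]: N:empty,E:wait,S:empty,W:wait | queues: N=0 E=1 S=0 W=3
Step 4 [EW]: N:wait,E:car1-GO,S:wait,W:car4-GO | queues: N=0 E=0 S=0 W=2
Step 5 [EW]: N:wait,E:empty,S:wait,W:car5-GO | queues: N=0 E=0 S=0 W=1
Step 6 [EW]: N:wait,E:empty,S:wait,W:car7-GO | queues: N=0 E=0 S=0 W=0

N: empty
E: empty
S: empty
W: empty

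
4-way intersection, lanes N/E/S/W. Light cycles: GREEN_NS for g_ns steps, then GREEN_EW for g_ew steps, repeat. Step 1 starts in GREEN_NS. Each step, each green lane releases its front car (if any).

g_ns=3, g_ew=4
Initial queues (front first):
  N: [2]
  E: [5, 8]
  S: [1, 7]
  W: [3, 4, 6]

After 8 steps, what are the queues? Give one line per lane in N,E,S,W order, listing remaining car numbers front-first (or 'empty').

Step 1 [NS]: N:car2-GO,E:wait,S:car1-GO,W:wait | queues: N=0 E=2 S=1 W=3
Step 2 [NS]: N:empty,E:wait,S:car7-GO,W:wait | queues: N=0 E=2 S=0 W=3
Step 3 [NS]: N:empty,E:wait,S:empty,W:wait | queues: N=0 E=2 S=0 W=3
Step 4 [EW]: N:wait,E:car5-GO,S:wait,W:car3-GO | queues: N=0 E=1 S=0 W=2
Step 5 [EW]: N:wait,E:car8-GO,S:wait,W:car4-GO | queues: N=0 E=0 S=0 W=1
Step 6 [EW]: N:wait,E:empty,S:wait,W:car6-GO | queues: N=0 E=0 S=0 W=0

N: empty
E: empty
S: empty
W: empty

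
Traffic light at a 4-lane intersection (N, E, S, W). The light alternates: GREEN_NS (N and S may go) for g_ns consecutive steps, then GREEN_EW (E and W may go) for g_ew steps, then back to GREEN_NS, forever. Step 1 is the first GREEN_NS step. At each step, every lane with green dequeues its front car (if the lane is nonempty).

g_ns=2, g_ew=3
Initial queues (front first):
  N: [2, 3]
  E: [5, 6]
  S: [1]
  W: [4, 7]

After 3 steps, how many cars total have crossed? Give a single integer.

Answer: 5

Derivation:
Step 1 [NS]: N:car2-GO,E:wait,S:car1-GO,W:wait | queues: N=1 E=2 S=0 W=2
Step 2 [NS]: N:car3-GO,E:wait,S:empty,W:wait | queues: N=0 E=2 S=0 W=2
Step 3 [EW]: N:wait,E:car5-GO,S:wait,W:car4-GO | queues: N=0 E=1 S=0 W=1
Cars crossed by step 3: 5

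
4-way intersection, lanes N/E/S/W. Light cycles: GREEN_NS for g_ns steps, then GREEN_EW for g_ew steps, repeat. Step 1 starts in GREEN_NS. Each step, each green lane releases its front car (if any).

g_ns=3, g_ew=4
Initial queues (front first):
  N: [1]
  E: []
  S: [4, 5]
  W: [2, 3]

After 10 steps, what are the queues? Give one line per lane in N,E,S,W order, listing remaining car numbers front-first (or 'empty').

Step 1 [NS]: N:car1-GO,E:wait,S:car4-GO,W:wait | queues: N=0 E=0 S=1 W=2
Step 2 [NS]: N:empty,E:wait,S:car5-GO,W:wait | queues: N=0 E=0 S=0 W=2
Step 3 [NS]: N:empty,E:wait,S:empty,W:wait | queues: N=0 E=0 S=0 W=2
Step 4 [EW]: N:wait,E:empty,S:wait,W:car2-GO | queues: N=0 E=0 S=0 W=1
Step 5 [EW]: N:wait,E:empty,S:wait,W:car3-GO | queues: N=0 E=0 S=0 W=0

N: empty
E: empty
S: empty
W: empty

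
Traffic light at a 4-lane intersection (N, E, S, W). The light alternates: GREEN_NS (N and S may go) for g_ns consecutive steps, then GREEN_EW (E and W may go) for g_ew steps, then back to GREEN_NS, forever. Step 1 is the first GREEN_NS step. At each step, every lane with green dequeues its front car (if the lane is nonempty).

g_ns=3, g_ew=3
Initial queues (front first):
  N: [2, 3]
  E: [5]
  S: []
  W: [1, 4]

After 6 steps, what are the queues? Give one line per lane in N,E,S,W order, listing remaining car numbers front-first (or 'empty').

Step 1 [NS]: N:car2-GO,E:wait,S:empty,W:wait | queues: N=1 E=1 S=0 W=2
Step 2 [NS]: N:car3-GO,E:wait,S:empty,W:wait | queues: N=0 E=1 S=0 W=2
Step 3 [NS]: N:empty,E:wait,S:empty,W:wait | queues: N=0 E=1 S=0 W=2
Step 4 [EW]: N:wait,E:car5-GO,S:wait,W:car1-GO | queues: N=0 E=0 S=0 W=1
Step 5 [EW]: N:wait,E:empty,S:wait,W:car4-GO | queues: N=0 E=0 S=0 W=0

N: empty
E: empty
S: empty
W: empty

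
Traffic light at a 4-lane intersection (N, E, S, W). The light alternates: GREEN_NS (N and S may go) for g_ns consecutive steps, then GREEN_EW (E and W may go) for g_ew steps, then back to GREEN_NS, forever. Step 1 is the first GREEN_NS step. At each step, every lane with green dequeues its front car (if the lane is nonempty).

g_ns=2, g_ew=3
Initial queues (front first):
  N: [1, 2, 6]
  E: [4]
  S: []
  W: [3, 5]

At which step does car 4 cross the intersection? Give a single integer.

Step 1 [NS]: N:car1-GO,E:wait,S:empty,W:wait | queues: N=2 E=1 S=0 W=2
Step 2 [NS]: N:car2-GO,E:wait,S:empty,W:wait | queues: N=1 E=1 S=0 W=2
Step 3 [EW]: N:wait,E:car4-GO,S:wait,W:car3-GO | queues: N=1 E=0 S=0 W=1
Step 4 [EW]: N:wait,E:empty,S:wait,W:car5-GO | queues: N=1 E=0 S=0 W=0
Step 5 [EW]: N:wait,E:empty,S:wait,W:empty | queues: N=1 E=0 S=0 W=0
Step 6 [NS]: N:car6-GO,E:wait,S:empty,W:wait | queues: N=0 E=0 S=0 W=0
Car 4 crosses at step 3

3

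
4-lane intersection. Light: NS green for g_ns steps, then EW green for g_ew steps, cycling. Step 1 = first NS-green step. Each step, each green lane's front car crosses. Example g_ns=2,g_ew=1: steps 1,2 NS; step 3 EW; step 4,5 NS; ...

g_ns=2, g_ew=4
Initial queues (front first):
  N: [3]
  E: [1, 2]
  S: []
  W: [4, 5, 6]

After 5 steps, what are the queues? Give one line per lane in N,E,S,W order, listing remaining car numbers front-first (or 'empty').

Step 1 [NS]: N:car3-GO,E:wait,S:empty,W:wait | queues: N=0 E=2 S=0 W=3
Step 2 [NS]: N:empty,E:wait,S:empty,W:wait | queues: N=0 E=2 S=0 W=3
Step 3 [EW]: N:wait,E:car1-GO,S:wait,W:car4-GO | queues: N=0 E=1 S=0 W=2
Step 4 [EW]: N:wait,E:car2-GO,S:wait,W:car5-GO | queues: N=0 E=0 S=0 W=1
Step 5 [EW]: N:wait,E:empty,S:wait,W:car6-GO | queues: N=0 E=0 S=0 W=0

N: empty
E: empty
S: empty
W: empty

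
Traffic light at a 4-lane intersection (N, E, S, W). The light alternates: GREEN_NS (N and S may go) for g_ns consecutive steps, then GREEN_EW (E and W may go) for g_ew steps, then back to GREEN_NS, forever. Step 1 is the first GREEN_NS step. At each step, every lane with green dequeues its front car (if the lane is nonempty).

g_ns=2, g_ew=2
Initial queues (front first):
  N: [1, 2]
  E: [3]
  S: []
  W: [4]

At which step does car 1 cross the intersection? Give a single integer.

Step 1 [NS]: N:car1-GO,E:wait,S:empty,W:wait | queues: N=1 E=1 S=0 W=1
Step 2 [NS]: N:car2-GO,E:wait,S:empty,W:wait | queues: N=0 E=1 S=0 W=1
Step 3 [EW]: N:wait,E:car3-GO,S:wait,W:car4-GO | queues: N=0 E=0 S=0 W=0
Car 1 crosses at step 1

1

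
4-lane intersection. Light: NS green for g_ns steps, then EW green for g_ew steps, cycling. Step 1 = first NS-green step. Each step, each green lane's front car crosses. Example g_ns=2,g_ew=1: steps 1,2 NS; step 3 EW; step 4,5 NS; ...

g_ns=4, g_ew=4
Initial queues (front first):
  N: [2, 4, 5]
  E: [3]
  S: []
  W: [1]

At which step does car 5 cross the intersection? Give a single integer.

Step 1 [NS]: N:car2-GO,E:wait,S:empty,W:wait | queues: N=2 E=1 S=0 W=1
Step 2 [NS]: N:car4-GO,E:wait,S:empty,W:wait | queues: N=1 E=1 S=0 W=1
Step 3 [NS]: N:car5-GO,E:wait,S:empty,W:wait | queues: N=0 E=1 S=0 W=1
Step 4 [NS]: N:empty,E:wait,S:empty,W:wait | queues: N=0 E=1 S=0 W=1
Step 5 [EW]: N:wait,E:car3-GO,S:wait,W:car1-GO | queues: N=0 E=0 S=0 W=0
Car 5 crosses at step 3

3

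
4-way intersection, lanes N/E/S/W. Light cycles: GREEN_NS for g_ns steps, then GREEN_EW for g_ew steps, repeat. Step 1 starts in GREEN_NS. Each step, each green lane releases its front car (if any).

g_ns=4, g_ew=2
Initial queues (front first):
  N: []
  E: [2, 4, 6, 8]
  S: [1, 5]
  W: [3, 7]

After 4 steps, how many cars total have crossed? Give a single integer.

Answer: 2

Derivation:
Step 1 [NS]: N:empty,E:wait,S:car1-GO,W:wait | queues: N=0 E=4 S=1 W=2
Step 2 [NS]: N:empty,E:wait,S:car5-GO,W:wait | queues: N=0 E=4 S=0 W=2
Step 3 [NS]: N:empty,E:wait,S:empty,W:wait | queues: N=0 E=4 S=0 W=2
Step 4 [NS]: N:empty,E:wait,S:empty,W:wait | queues: N=0 E=4 S=0 W=2
Cars crossed by step 4: 2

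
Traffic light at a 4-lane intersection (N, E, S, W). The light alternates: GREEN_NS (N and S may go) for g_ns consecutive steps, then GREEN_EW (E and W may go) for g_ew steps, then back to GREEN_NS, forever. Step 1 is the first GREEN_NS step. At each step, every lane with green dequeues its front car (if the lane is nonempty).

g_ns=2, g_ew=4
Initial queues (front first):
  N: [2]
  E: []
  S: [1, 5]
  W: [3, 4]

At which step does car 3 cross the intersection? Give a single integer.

Step 1 [NS]: N:car2-GO,E:wait,S:car1-GO,W:wait | queues: N=0 E=0 S=1 W=2
Step 2 [NS]: N:empty,E:wait,S:car5-GO,W:wait | queues: N=0 E=0 S=0 W=2
Step 3 [EW]: N:wait,E:empty,S:wait,W:car3-GO | queues: N=0 E=0 S=0 W=1
Step 4 [EW]: N:wait,E:empty,S:wait,W:car4-GO | queues: N=0 E=0 S=0 W=0
Car 3 crosses at step 3

3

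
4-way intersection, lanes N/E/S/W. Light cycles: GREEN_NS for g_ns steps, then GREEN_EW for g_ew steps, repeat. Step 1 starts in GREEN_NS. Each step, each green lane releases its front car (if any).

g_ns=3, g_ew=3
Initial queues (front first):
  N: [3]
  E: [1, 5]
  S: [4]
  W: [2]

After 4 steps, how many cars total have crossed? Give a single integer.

Answer: 4

Derivation:
Step 1 [NS]: N:car3-GO,E:wait,S:car4-GO,W:wait | queues: N=0 E=2 S=0 W=1
Step 2 [NS]: N:empty,E:wait,S:empty,W:wait | queues: N=0 E=2 S=0 W=1
Step 3 [NS]: N:empty,E:wait,S:empty,W:wait | queues: N=0 E=2 S=0 W=1
Step 4 [EW]: N:wait,E:car1-GO,S:wait,W:car2-GO | queues: N=0 E=1 S=0 W=0
Cars crossed by step 4: 4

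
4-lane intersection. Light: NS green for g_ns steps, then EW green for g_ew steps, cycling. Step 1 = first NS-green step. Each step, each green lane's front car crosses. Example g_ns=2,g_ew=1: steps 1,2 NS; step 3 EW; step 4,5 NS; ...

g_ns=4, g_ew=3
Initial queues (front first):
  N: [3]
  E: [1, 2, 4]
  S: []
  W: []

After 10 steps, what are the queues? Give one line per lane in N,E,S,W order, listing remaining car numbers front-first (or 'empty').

Step 1 [NS]: N:car3-GO,E:wait,S:empty,W:wait | queues: N=0 E=3 S=0 W=0
Step 2 [NS]: N:empty,E:wait,S:empty,W:wait | queues: N=0 E=3 S=0 W=0
Step 3 [NS]: N:empty,E:wait,S:empty,W:wait | queues: N=0 E=3 S=0 W=0
Step 4 [NS]: N:empty,E:wait,S:empty,W:wait | queues: N=0 E=3 S=0 W=0
Step 5 [EW]: N:wait,E:car1-GO,S:wait,W:empty | queues: N=0 E=2 S=0 W=0
Step 6 [EW]: N:wait,E:car2-GO,S:wait,W:empty | queues: N=0 E=1 S=0 W=0
Step 7 [EW]: N:wait,E:car4-GO,S:wait,W:empty | queues: N=0 E=0 S=0 W=0

N: empty
E: empty
S: empty
W: empty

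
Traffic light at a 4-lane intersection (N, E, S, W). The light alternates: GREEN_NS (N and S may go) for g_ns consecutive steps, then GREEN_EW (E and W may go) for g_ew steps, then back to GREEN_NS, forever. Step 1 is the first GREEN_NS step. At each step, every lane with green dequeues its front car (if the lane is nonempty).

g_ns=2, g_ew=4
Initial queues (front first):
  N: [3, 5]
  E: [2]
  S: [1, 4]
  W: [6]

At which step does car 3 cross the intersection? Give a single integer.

Step 1 [NS]: N:car3-GO,E:wait,S:car1-GO,W:wait | queues: N=1 E=1 S=1 W=1
Step 2 [NS]: N:car5-GO,E:wait,S:car4-GO,W:wait | queues: N=0 E=1 S=0 W=1
Step 3 [EW]: N:wait,E:car2-GO,S:wait,W:car6-GO | queues: N=0 E=0 S=0 W=0
Car 3 crosses at step 1

1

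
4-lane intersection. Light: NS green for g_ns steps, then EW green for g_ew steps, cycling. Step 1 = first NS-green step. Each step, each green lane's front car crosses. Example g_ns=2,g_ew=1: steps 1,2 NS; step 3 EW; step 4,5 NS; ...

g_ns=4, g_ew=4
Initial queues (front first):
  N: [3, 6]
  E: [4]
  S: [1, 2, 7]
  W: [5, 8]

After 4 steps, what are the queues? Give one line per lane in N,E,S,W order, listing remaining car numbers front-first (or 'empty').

Step 1 [NS]: N:car3-GO,E:wait,S:car1-GO,W:wait | queues: N=1 E=1 S=2 W=2
Step 2 [NS]: N:car6-GO,E:wait,S:car2-GO,W:wait | queues: N=0 E=1 S=1 W=2
Step 3 [NS]: N:empty,E:wait,S:car7-GO,W:wait | queues: N=0 E=1 S=0 W=2
Step 4 [NS]: N:empty,E:wait,S:empty,W:wait | queues: N=0 E=1 S=0 W=2

N: empty
E: 4
S: empty
W: 5 8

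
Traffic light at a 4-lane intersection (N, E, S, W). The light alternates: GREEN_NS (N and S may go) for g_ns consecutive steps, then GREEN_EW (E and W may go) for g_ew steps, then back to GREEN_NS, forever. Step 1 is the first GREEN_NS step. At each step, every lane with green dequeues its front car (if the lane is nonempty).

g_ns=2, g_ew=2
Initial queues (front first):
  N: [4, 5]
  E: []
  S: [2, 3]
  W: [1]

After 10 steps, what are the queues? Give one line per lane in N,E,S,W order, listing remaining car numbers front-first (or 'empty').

Step 1 [NS]: N:car4-GO,E:wait,S:car2-GO,W:wait | queues: N=1 E=0 S=1 W=1
Step 2 [NS]: N:car5-GO,E:wait,S:car3-GO,W:wait | queues: N=0 E=0 S=0 W=1
Step 3 [EW]: N:wait,E:empty,S:wait,W:car1-GO | queues: N=0 E=0 S=0 W=0

N: empty
E: empty
S: empty
W: empty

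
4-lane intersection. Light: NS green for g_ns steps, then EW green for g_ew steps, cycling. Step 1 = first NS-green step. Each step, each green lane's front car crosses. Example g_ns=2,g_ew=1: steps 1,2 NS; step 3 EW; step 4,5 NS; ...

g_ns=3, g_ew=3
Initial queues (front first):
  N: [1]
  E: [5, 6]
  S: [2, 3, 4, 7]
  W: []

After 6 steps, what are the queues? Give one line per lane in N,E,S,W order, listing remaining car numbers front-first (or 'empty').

Step 1 [NS]: N:car1-GO,E:wait,S:car2-GO,W:wait | queues: N=0 E=2 S=3 W=0
Step 2 [NS]: N:empty,E:wait,S:car3-GO,W:wait | queues: N=0 E=2 S=2 W=0
Step 3 [NS]: N:empty,E:wait,S:car4-GO,W:wait | queues: N=0 E=2 S=1 W=0
Step 4 [EW]: N:wait,E:car5-GO,S:wait,W:empty | queues: N=0 E=1 S=1 W=0
Step 5 [EW]: N:wait,E:car6-GO,S:wait,W:empty | queues: N=0 E=0 S=1 W=0
Step 6 [EW]: N:wait,E:empty,S:wait,W:empty | queues: N=0 E=0 S=1 W=0

N: empty
E: empty
S: 7
W: empty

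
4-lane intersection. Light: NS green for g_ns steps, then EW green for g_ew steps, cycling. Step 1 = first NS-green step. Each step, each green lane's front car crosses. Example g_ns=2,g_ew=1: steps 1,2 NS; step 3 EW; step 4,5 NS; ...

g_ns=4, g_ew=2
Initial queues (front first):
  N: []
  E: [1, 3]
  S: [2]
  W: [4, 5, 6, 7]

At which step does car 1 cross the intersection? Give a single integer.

Step 1 [NS]: N:empty,E:wait,S:car2-GO,W:wait | queues: N=0 E=2 S=0 W=4
Step 2 [NS]: N:empty,E:wait,S:empty,W:wait | queues: N=0 E=2 S=0 W=4
Step 3 [NS]: N:empty,E:wait,S:empty,W:wait | queues: N=0 E=2 S=0 W=4
Step 4 [NS]: N:empty,E:wait,S:empty,W:wait | queues: N=0 E=2 S=0 W=4
Step 5 [EW]: N:wait,E:car1-GO,S:wait,W:car4-GO | queues: N=0 E=1 S=0 W=3
Step 6 [EW]: N:wait,E:car3-GO,S:wait,W:car5-GO | queues: N=0 E=0 S=0 W=2
Step 7 [NS]: N:empty,E:wait,S:empty,W:wait | queues: N=0 E=0 S=0 W=2
Step 8 [NS]: N:empty,E:wait,S:empty,W:wait | queues: N=0 E=0 S=0 W=2
Step 9 [NS]: N:empty,E:wait,S:empty,W:wait | queues: N=0 E=0 S=0 W=2
Step 10 [NS]: N:empty,E:wait,S:empty,W:wait | queues: N=0 E=0 S=0 W=2
Step 11 [EW]: N:wait,E:empty,S:wait,W:car6-GO | queues: N=0 E=0 S=0 W=1
Step 12 [EW]: N:wait,E:empty,S:wait,W:car7-GO | queues: N=0 E=0 S=0 W=0
Car 1 crosses at step 5

5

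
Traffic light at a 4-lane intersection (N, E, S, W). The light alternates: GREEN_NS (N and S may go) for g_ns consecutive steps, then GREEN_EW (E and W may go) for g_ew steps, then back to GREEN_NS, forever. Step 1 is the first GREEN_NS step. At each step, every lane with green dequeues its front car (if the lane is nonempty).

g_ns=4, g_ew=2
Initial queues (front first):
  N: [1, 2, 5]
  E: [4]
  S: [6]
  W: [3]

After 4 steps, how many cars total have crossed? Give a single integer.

Answer: 4

Derivation:
Step 1 [NS]: N:car1-GO,E:wait,S:car6-GO,W:wait | queues: N=2 E=1 S=0 W=1
Step 2 [NS]: N:car2-GO,E:wait,S:empty,W:wait | queues: N=1 E=1 S=0 W=1
Step 3 [NS]: N:car5-GO,E:wait,S:empty,W:wait | queues: N=0 E=1 S=0 W=1
Step 4 [NS]: N:empty,E:wait,S:empty,W:wait | queues: N=0 E=1 S=0 W=1
Cars crossed by step 4: 4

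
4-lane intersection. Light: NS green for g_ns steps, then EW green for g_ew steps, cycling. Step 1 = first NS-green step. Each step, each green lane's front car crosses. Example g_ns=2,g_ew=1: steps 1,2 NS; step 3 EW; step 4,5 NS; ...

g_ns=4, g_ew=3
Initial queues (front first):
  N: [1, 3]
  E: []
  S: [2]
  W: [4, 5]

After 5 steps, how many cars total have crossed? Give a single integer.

Step 1 [NS]: N:car1-GO,E:wait,S:car2-GO,W:wait | queues: N=1 E=0 S=0 W=2
Step 2 [NS]: N:car3-GO,E:wait,S:empty,W:wait | queues: N=0 E=0 S=0 W=2
Step 3 [NS]: N:empty,E:wait,S:empty,W:wait | queues: N=0 E=0 S=0 W=2
Step 4 [NS]: N:empty,E:wait,S:empty,W:wait | queues: N=0 E=0 S=0 W=2
Step 5 [EW]: N:wait,E:empty,S:wait,W:car4-GO | queues: N=0 E=0 S=0 W=1
Cars crossed by step 5: 4

Answer: 4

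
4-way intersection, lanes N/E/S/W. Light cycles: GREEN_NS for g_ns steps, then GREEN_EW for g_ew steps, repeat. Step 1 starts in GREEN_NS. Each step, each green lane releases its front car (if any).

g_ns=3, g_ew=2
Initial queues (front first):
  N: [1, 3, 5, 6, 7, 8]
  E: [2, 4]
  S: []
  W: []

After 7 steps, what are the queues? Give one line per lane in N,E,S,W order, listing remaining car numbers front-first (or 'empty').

Step 1 [NS]: N:car1-GO,E:wait,S:empty,W:wait | queues: N=5 E=2 S=0 W=0
Step 2 [NS]: N:car3-GO,E:wait,S:empty,W:wait | queues: N=4 E=2 S=0 W=0
Step 3 [NS]: N:car5-GO,E:wait,S:empty,W:wait | queues: N=3 E=2 S=0 W=0
Step 4 [EW]: N:wait,E:car2-GO,S:wait,W:empty | queues: N=3 E=1 S=0 W=0
Step 5 [EW]: N:wait,E:car4-GO,S:wait,W:empty | queues: N=3 E=0 S=0 W=0
Step 6 [NS]: N:car6-GO,E:wait,S:empty,W:wait | queues: N=2 E=0 S=0 W=0
Step 7 [NS]: N:car7-GO,E:wait,S:empty,W:wait | queues: N=1 E=0 S=0 W=0

N: 8
E: empty
S: empty
W: empty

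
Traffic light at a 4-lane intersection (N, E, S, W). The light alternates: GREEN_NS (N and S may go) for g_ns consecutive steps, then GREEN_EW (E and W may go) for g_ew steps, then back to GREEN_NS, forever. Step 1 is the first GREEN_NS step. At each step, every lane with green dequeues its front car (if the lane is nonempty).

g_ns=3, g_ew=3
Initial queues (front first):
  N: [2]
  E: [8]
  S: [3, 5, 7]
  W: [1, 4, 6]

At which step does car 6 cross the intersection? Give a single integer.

Step 1 [NS]: N:car2-GO,E:wait,S:car3-GO,W:wait | queues: N=0 E=1 S=2 W=3
Step 2 [NS]: N:empty,E:wait,S:car5-GO,W:wait | queues: N=0 E=1 S=1 W=3
Step 3 [NS]: N:empty,E:wait,S:car7-GO,W:wait | queues: N=0 E=1 S=0 W=3
Step 4 [EW]: N:wait,E:car8-GO,S:wait,W:car1-GO | queues: N=0 E=0 S=0 W=2
Step 5 [EW]: N:wait,E:empty,S:wait,W:car4-GO | queues: N=0 E=0 S=0 W=1
Step 6 [EW]: N:wait,E:empty,S:wait,W:car6-GO | queues: N=0 E=0 S=0 W=0
Car 6 crosses at step 6

6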